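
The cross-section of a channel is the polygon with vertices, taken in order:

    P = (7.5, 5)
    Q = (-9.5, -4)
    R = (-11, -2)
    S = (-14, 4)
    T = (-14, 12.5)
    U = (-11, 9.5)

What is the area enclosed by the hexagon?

160.125

Apply the shoelace formula: 2A = Σ (x_i·y_{i+1} − x_{i+1}·y_i), indices taken mod 6.
Σ = (17.5) + (-25) + (-72) + (-119) + (4.5) + (-126.25) = -320.25
Area = |Σ|/2 = 160.125.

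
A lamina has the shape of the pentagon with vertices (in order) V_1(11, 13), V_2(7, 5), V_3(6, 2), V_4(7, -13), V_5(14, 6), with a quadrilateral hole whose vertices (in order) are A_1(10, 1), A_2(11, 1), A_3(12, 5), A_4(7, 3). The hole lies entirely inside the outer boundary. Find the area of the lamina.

88

Outer boundary:
Apply the shoelace formula: 2A = Σ (x_i·y_{i+1} − x_{i+1}·y_i), indices taken mod 5.
Σ = (-36) + (-16) + (-92) + (224) + (116) = 196
Area = |Σ|/2 = 98.
Hole:
A_1→A_2: (10)(1) − (11)(1) = -1
A_2→A_3: (11)(5) − (12)(1) = 43
A_3→A_4: (12)(3) − (7)(5) = 1
A_4→A_1: (7)(1) − (10)(3) = -23
Σ = 20
Area = |Σ|/2 = 10.
Net area = 98 − 10 = 88.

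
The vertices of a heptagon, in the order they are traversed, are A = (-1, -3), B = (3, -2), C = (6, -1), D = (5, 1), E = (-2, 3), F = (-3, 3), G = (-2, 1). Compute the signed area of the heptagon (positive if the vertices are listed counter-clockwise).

30.5

Apply Gauss's area formula: 2A = Σ (x_i·y_{i+1} − x_{i+1}·y_i), indices taken mod 7.
Cross-terms: 11, 9, 11, 17, 3, 3, 7  ⇒  Σ = 61
Signed area = Σ/2 = 30.5 (positive ⇒ counter-clockwise traversal).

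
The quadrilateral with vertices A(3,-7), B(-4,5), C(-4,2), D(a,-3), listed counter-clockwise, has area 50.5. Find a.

The doubled signed area Σ (x_i y_{i+1} − x_{i+1} y_i) is linear in a.
With a=0 it equals 20; the coefficient of a is -9 (from the two edges through D).
So -9·a + 20 = 2·50.5 = 101 ⇒ a = -9.

-9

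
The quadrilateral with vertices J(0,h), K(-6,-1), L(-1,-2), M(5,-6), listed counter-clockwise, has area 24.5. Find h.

Write out the shoelace sum; only the two edges meeting at J involve h:
2·Area = [(5·h − 0·(-6)) + (0·(-1) − (-6)·h)] + 27
       = 11·h + 27 = 49
⇒ h = 2.

2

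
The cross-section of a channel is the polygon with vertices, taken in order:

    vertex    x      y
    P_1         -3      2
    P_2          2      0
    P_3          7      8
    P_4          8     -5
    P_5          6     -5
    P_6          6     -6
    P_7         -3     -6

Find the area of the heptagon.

Apply Gauss's area formula: 2A = Σ (x_i·y_{i+1} − x_{i+1}·y_i), indices taken mod 7.
Σ = (-4) + (16) + (-99) + (-10) + (-6) + (-54) + (-24) = -181
Area = |Σ|/2 = 90.5.

90.5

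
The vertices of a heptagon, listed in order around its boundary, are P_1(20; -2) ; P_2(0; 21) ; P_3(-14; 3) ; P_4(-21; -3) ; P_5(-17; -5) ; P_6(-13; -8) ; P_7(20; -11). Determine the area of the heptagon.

Apply the shoelace formula: 2A = Σ (x_i·y_{i+1} − x_{i+1}·y_i), indices taken mod 7.
Σ = (420) + (294) + (105) + (54) + (71) + (303) + (180) = 1427
Area = |Σ|/2 = 713.5.

713.5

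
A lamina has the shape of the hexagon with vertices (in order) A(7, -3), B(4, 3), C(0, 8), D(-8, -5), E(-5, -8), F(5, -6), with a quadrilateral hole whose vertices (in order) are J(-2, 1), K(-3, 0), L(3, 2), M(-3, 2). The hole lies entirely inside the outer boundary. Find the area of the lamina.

Outer boundary:
Apply the shoelace (surveyor's) formula: 2A = Σ (x_i·y_{i+1} − x_{i+1}·y_i), indices taken mod 6.
A→B: (7)(3) − (4)(-3) = 33
B→C: (4)(8) − (0)(3) = 32
C→D: (0)(-5) − (-8)(8) = 64
D→E: (-8)(-8) − (-5)(-5) = 39
E→F: (-5)(-6) − (5)(-8) = 70
F→A: (5)(-3) − (7)(-6) = 27
Σ = 265
Area = |Σ|/2 = 132.5.
Hole:
Σ = (3) + (-6) + (12) + (1) = 10
Area = |Σ|/2 = 5.
Net area = 132.5 − 5 = 127.5.

127.5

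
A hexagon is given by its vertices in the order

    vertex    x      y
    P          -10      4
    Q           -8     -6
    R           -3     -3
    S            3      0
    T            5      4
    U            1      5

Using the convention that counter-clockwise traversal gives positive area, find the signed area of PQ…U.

Apply the shoelace (surveyor's) formula: 2A = Σ (x_i·y_{i+1} − x_{i+1}·y_i), indices taken mod 6.
P→Q: (-10)(-6) − (-8)(4) = 92
Q→R: (-8)(-3) − (-3)(-6) = 6
R→S: (-3)(0) − (3)(-3) = 9
S→T: (3)(4) − (5)(0) = 12
T→U: (5)(5) − (1)(4) = 21
U→P: (1)(4) − (-10)(5) = 54
Σ = 194
Signed area = Σ/2 = 97 (positive ⇒ counter-clockwise traversal).

97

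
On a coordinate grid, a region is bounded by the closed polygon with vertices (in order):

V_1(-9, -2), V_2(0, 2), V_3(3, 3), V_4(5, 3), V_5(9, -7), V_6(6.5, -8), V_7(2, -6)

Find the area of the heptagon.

Apply the shoelace formula: 2A = Σ (x_i·y_{i+1} − x_{i+1}·y_i), indices taken mod 7.
Σ = (-18) + (-6) + (-6) + (-62) + (-26.5) + (-23) + (-58) = -199.5
Area = |Σ|/2 = 99.75.

99.75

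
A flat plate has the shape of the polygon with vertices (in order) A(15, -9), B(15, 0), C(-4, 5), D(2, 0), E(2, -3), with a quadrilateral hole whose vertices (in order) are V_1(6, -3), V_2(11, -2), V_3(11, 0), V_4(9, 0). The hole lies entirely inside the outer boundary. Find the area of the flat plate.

102.5

Outer boundary:
Cross-terms: 135, 75, -10, -6, 27  ⇒  Σ = 221
Area = |Σ|/2 = 110.5.
Hole:
Σ = (21) + (22) + (0) + (-27) = 16
Area = |Σ|/2 = 8.
Net area = 110.5 − 8 = 102.5.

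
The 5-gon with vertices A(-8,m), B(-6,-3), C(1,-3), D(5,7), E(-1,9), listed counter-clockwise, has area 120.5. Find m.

The doubled signed area Σ (x_i y_{i+1} − x_{i+1} y_i) is linear in m.
With m=0 it equals 191; the coefficient of m is 5 (from the two edges through A).
So 5·m + 191 = 2·120.5 = 241 ⇒ m = 10.

10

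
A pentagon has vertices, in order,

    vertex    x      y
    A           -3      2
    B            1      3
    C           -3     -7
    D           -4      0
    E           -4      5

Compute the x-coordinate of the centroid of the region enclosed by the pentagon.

Apply the shoelace (surveyor's) formula. First the cross-terms c_i = x_i·y_{i+1} − x_{i+1}·y_i:
  -11, 2, -28, -20, 7  ⇒  2A = -50, A = -25.
Then Σ (x_i + x_{i+1})·c_i = 325, so x̄ = 325 / (6·(-25)) = -13/6.

-13/6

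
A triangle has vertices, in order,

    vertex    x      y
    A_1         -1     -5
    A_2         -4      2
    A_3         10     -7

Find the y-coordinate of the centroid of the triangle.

Apply Gauss's area formula. First the cross-terms c_i = x_i·y_{i+1} − x_{i+1}·y_i:
  -22, 8, -57  ⇒  2A = -71, A = -35.5.
Then Σ (y_i + y_{i+1})·c_i = 710, so ȳ = 710 / (6·(-35.5)) = -10/3.

-10/3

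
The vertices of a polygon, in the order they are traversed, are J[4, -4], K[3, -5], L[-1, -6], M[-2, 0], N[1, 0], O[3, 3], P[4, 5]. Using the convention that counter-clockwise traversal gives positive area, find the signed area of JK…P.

-36.5

Apply the shoelace formula: 2A = Σ (x_i·y_{i+1} − x_{i+1}·y_i), indices taken mod 7.
Σ = (-8) + (-23) + (-12) + (0) + (3) + (3) + (-36) = -73
Signed area = Σ/2 = -36.5 (negative ⇒ clockwise traversal).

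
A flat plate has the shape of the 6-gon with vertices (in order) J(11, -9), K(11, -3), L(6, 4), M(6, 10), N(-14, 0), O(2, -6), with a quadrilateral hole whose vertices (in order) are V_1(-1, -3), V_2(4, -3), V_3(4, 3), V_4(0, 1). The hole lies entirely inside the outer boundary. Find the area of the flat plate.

196

Outer boundary:
Apply Gauss's area formula: 2A = Σ (x_i·y_{i+1} − x_{i+1}·y_i), indices taken mod 6.
Σ = (66) + (62) + (36) + (140) + (84) + (48) = 436
Area = |Σ|/2 = 218.
Hole:
Σ = (15) + (24) + (4) + (1) = 44
Area = |Σ|/2 = 22.
Net area = 218 − 22 = 196.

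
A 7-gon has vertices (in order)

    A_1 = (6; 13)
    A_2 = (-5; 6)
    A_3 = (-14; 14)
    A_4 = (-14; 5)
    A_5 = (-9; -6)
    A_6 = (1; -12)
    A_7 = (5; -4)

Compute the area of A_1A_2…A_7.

314.5

Apply Gauss's area formula: 2A = Σ (x_i·y_{i+1} − x_{i+1}·y_i), indices taken mod 7.
Σ = (101) + (14) + (126) + (129) + (114) + (56) + (89) = 629
Area = |Σ|/2 = 314.5.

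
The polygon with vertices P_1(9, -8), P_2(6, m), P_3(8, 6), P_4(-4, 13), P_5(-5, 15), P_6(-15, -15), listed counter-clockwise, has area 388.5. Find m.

5

The doubled signed area Σ (x_i y_{i+1} − x_{i+1} y_i) is linear in m.
With m=0 it equals 772; the coefficient of m is 1 (from the two edges through P_2).
So 1·m + 772 = 2·388.5 = 777 ⇒ m = 5.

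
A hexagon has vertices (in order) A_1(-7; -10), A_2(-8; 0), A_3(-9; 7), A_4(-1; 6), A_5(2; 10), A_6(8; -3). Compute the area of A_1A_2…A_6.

196

Σ = (-80) + (-56) + (-47) + (-22) + (-86) + (-101) = -392
Area = |Σ|/2 = 196.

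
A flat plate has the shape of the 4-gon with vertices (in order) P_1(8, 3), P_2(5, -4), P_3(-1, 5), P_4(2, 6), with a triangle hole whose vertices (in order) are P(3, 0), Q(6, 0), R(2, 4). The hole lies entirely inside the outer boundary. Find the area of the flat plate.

Outer boundary:
Σ = (-47) + (21) + (-16) + (-42) = -84
Area = |Σ|/2 = 42.
Hole:
Apply the shoelace (surveyor's) formula: 2A = Σ (x_i·y_{i+1} − x_{i+1}·y_i), indices taken mod 3.
P→Q: (3)(0) − (6)(0) = 0
Q→R: (6)(4) − (2)(0) = 24
R→P: (2)(0) − (3)(4) = -12
Σ = 12
Area = |Σ|/2 = 6.
Net area = 42 − 6 = 36.

36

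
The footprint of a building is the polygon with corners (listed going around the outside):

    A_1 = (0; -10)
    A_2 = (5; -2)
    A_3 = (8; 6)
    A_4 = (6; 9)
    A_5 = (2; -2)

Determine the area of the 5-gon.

Apply the surveyor's formula: 2A = Σ (x_i·y_{i+1} − x_{i+1}·y_i), indices taken mod 5.
A_1→A_2: (0)(-2) − (5)(-10) = 50
A_2→A_3: (5)(6) − (8)(-2) = 46
A_3→A_4: (8)(9) − (6)(6) = 36
A_4→A_5: (6)(-2) − (2)(9) = -30
A_5→A_1: (2)(-10) − (0)(-2) = -20
Σ = 82
Area = |Σ|/2 = 41.

41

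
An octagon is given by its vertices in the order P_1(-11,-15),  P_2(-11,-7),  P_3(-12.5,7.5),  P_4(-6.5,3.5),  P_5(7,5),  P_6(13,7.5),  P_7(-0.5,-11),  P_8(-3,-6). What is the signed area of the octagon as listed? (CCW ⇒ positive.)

-256.375

Apply the shoelace (surveyor's) formula: 2A = Σ (x_i·y_{i+1} − x_{i+1}·y_i), indices taken mod 8.
P_1→P_2: (-11)(-7) − (-11)(-15) = -88
P_2→P_3: (-11)(7.5) − (-12.5)(-7) = -170
P_3→P_4: (-12.5)(3.5) − (-6.5)(7.5) = 5
P_4→P_5: (-6.5)(5) − (7)(3.5) = -57
P_5→P_6: (7)(7.5) − (13)(5) = -12.5
P_6→P_7: (13)(-11) − (-0.5)(7.5) = -139.25
P_7→P_8: (-0.5)(-6) − (-3)(-11) = -30
P_8→P_1: (-3)(-15) − (-11)(-6) = -21
Σ = -512.75
Signed area = Σ/2 = -256.375 (negative ⇒ clockwise traversal).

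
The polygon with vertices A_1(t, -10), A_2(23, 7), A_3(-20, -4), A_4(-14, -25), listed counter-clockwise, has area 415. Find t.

-1

Write out the shoelace sum; only the two edges meeting at A_1 involve t:
2·Area = [((-14)·(-10) − t·(-25)) + (t·7 − 23·(-10))] + 492
       = 32·t + 862 = 830
⇒ t = -1.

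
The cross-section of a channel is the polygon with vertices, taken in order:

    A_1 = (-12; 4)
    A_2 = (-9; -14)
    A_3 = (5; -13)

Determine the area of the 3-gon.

127.5

Apply the surveyor's formula: 2A = Σ (x_i·y_{i+1} − x_{i+1}·y_i), indices taken mod 3.
Σ = (204) + (187) + (-136) = 255
Area = |Σ|/2 = 127.5.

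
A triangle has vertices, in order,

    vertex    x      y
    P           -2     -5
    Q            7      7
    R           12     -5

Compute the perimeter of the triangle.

|PQ| = √((9)² + (12)²) = √225 = 15
|QR| = √((5)² + (-12)²) = √169 = 13
|RP| = √((-14)² + (0)²) = √196 = 14
Perimeter = 15 + 13 + 14 = 42.

42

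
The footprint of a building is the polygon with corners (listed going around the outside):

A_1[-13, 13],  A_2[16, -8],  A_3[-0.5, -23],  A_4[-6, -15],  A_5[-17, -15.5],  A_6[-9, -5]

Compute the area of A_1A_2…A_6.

Apply Gauss's area formula: 2A = Σ (x_i·y_{i+1} − x_{i+1}·y_i), indices taken mod 6.
Σ = (-104) + (-372) + (-130.5) + (-162) + (-54.5) + (-182) = -1005
Area = |Σ|/2 = 502.5.

502.5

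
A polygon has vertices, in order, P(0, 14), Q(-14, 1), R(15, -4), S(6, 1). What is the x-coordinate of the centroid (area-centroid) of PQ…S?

-23/18

Apply the shoelace (surveyor's) formula. First the cross-terms c_i = x_i·y_{i+1} − x_{i+1}·y_i:
  196, 41, 39, 84  ⇒  2A = 360, A = 180.
Then Σ (x_i + x_{i+1})·c_i = -1380, so x̄ = -1380 / (6·180) = -23/18.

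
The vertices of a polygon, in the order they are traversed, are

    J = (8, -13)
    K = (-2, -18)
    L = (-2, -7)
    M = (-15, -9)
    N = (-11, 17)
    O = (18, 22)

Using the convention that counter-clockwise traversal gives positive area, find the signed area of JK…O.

Apply Gauss's area formula: 2A = Σ (x_i·y_{i+1} − x_{i+1}·y_i), indices taken mod 6.
Σ = (-170) + (-22) + (-87) + (-354) + (-548) + (-410) = -1591
Signed area = Σ/2 = -795.5 (negative ⇒ clockwise traversal).

-795.5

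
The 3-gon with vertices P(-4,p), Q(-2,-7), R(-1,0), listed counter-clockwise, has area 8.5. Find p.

Write out the shoelace sum; only the two edges meeting at P involve p:
2·Area = [((-1)·p − (-4)·0) + ((-4)·(-7) − (-2)·p)] + -7
       = 1·p + 21 = 17
⇒ p = -4.

-4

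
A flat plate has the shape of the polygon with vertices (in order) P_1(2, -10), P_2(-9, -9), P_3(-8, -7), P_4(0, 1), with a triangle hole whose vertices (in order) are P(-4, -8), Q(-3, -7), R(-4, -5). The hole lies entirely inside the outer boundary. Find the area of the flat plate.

Outer boundary:
Apply the shoelace formula: 2A = Σ (x_i·y_{i+1} − x_{i+1}·y_i), indices taken mod 4.
P_1→P_2: (2)(-9) − (-9)(-10) = -108
P_2→P_3: (-9)(-7) − (-8)(-9) = -9
P_3→P_4: (-8)(1) − (0)(-7) = -8
P_4→P_1: (0)(-10) − (2)(1) = -2
Σ = -127
Area = |Σ|/2 = 63.5.
Hole:
Apply the shoelace formula: 2A = Σ (x_i·y_{i+1} − x_{i+1}·y_i), indices taken mod 3.
Cross-terms: 4, -13, 12  ⇒  Σ = 3
Area = |Σ|/2 = 1.5.
Net area = 63.5 − 1.5 = 62.

62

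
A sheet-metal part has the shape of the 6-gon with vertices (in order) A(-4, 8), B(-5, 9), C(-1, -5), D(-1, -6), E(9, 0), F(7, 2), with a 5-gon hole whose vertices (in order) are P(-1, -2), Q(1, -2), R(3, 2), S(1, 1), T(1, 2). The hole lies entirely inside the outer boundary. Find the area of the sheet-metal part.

Outer boundary:
Apply the surveyor's formula: 2A = Σ (x_i·y_{i+1} − x_{i+1}·y_i), indices taken mod 6.
Cross-terms: 4, 34, 1, 54, 18, 64  ⇒  Σ = 175
Area = |Σ|/2 = 87.5.
Hole:
P→Q: (-1)(-2) − (1)(-2) = 4
Q→R: (1)(2) − (3)(-2) = 8
R→S: (3)(1) − (1)(2) = 1
S→T: (1)(2) − (1)(1) = 1
T→P: (1)(-2) − (-1)(2) = 0
Σ = 14
Area = |Σ|/2 = 7.
Net area = 87.5 − 7 = 80.5.

80.5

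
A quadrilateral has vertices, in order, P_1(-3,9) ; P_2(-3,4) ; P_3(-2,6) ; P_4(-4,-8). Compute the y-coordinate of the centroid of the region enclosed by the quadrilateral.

Apply the shoelace formula. First the cross-terms c_i = x_i·y_{i+1} − x_{i+1}·y_i:
  15, -10, 40, -60  ⇒  2A = -15, A = -7.5.
Then Σ (y_i + y_{i+1})·c_i = -45, so ȳ = -45 / (6·(-7.5)) = 1.

1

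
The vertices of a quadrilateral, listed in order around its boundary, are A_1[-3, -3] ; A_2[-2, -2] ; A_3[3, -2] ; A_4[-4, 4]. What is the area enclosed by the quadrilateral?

Apply Gauss's area formula: 2A = Σ (x_i·y_{i+1} − x_{i+1}·y_i), indices taken mod 4.
Σ = (0) + (10) + (4) + (24) = 38
Area = |Σ|/2 = 19.

19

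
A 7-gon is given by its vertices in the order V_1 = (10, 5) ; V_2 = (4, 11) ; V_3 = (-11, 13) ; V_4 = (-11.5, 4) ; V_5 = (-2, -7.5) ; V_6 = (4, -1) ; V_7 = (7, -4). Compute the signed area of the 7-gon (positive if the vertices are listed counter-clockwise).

Cross-terms: 90, 173, 105.5, 94.25, 32, -9, 75  ⇒  Σ = 560.75
Signed area = Σ/2 = 280.375 (positive ⇒ counter-clockwise traversal).

280.375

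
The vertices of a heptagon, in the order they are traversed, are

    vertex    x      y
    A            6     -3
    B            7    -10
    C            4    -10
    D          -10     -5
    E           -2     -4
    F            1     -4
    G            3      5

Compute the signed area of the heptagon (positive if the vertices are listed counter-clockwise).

Σ = (-39) + (-30) + (-120) + (30) + (12) + (17) + (-39) = -169
Signed area = Σ/2 = -84.5 (negative ⇒ clockwise traversal).

-84.5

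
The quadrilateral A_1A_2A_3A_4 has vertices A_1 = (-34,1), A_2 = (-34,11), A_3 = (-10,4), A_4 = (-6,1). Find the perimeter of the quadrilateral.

68

|A_1A_2| = √((0)² + (10)²) = √100 = 10
|A_2A_3| = √((24)² + (-7)²) = √625 = 25
|A_3A_4| = √((4)² + (-3)²) = √25 = 5
|A_4A_1| = √((-28)² + (0)²) = √784 = 28
Perimeter = 10 + 25 + 5 + 28 = 68.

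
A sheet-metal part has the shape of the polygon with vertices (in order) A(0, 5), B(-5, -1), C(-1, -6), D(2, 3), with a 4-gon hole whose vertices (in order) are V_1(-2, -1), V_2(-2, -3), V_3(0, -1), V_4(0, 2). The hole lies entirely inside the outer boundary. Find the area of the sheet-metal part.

Outer boundary:
Apply Gauss's area formula: 2A = Σ (x_i·y_{i+1} − x_{i+1}·y_i), indices taken mod 4.
Σ = (25) + (29) + (9) + (10) = 73
Area = |Σ|/2 = 36.5.
Hole:
Σ = (4) + (2) + (0) + (4) = 10
Area = |Σ|/2 = 5.
Net area = 36.5 − 5 = 31.5.

31.5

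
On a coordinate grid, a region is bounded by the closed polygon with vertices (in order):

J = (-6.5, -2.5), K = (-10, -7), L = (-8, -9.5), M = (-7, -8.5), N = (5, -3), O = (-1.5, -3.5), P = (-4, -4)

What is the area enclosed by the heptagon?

Σ = (20.5) + (39) + (1.5) + (63.5) + (-22) + (-8) + (-16) = 78.5
Area = |Σ|/2 = 39.25.

39.25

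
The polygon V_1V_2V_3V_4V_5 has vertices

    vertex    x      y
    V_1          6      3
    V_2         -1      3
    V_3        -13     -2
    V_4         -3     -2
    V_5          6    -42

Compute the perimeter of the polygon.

116

|V_1V_2| = √((-7)² + (0)²) = √49 = 7
|V_2V_3| = √((-12)² + (-5)²) = √169 = 13
|V_3V_4| = √((10)² + (0)²) = √100 = 10
|V_4V_5| = √((9)² + (-40)²) = √1681 = 41
|V_5V_1| = √((0)² + (45)²) = √2025 = 45
Perimeter = 7 + 13 + 10 + 41 + 45 = 116.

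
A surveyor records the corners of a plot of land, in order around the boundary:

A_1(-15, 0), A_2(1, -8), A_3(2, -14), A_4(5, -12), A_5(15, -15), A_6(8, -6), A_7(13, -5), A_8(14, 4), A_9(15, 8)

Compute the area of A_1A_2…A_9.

317.5

A_1→A_2: (-15)(-8) − (1)(0) = 120
A_2→A_3: (1)(-14) − (2)(-8) = 2
A_3→A_4: (2)(-12) − (5)(-14) = 46
A_4→A_5: (5)(-15) − (15)(-12) = 105
A_5→A_6: (15)(-6) − (8)(-15) = 30
A_6→A_7: (8)(-5) − (13)(-6) = 38
A_7→A_8: (13)(4) − (14)(-5) = 122
A_8→A_9: (14)(8) − (15)(4) = 52
A_9→A_1: (15)(0) − (-15)(8) = 120
Σ = 635
Area = |Σ|/2 = 317.5.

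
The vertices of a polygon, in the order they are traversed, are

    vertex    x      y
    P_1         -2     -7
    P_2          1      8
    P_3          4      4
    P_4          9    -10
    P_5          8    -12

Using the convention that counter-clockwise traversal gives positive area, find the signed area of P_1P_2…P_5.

-110.5

P_1→P_2: (-2)(8) − (1)(-7) = -9
P_2→P_3: (1)(4) − (4)(8) = -28
P_3→P_4: (4)(-10) − (9)(4) = -76
P_4→P_5: (9)(-12) − (8)(-10) = -28
P_5→P_1: (8)(-7) − (-2)(-12) = -80
Σ = -221
Signed area = Σ/2 = -110.5 (negative ⇒ clockwise traversal).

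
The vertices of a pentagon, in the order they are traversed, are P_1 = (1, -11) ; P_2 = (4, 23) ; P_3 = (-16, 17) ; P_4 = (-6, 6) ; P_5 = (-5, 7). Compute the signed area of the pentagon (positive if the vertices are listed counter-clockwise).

272.5

Σ = (67) + (436) + (6) + (-12) + (48) = 545
Signed area = Σ/2 = 272.5 (positive ⇒ counter-clockwise traversal).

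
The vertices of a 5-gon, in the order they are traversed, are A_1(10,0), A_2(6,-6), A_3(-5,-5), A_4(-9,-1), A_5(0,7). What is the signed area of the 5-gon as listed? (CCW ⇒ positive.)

Apply the shoelace formula: 2A = Σ (x_i·y_{i+1} − x_{i+1}·y_i), indices taken mod 5.
Σ = (-60) + (-60) + (-40) + (-63) + (-70) = -293
Signed area = Σ/2 = -146.5 (negative ⇒ clockwise traversal).

-146.5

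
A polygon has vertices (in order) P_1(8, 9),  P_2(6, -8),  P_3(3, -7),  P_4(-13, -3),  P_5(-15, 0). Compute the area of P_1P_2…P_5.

Apply Gauss's area formula: 2A = Σ (x_i·y_{i+1} − x_{i+1}·y_i), indices taken mod 5.
Σ = (-118) + (-18) + (-100) + (-45) + (-135) = -416
Area = |Σ|/2 = 208.

208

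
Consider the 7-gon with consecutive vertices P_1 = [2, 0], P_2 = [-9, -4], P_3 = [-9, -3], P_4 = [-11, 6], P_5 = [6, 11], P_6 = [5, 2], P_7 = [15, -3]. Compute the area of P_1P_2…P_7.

Apply the surveyor's formula: 2A = Σ (x_i·y_{i+1} − x_{i+1}·y_i), indices taken mod 7.
P_1→P_2: (2)(-4) − (-9)(0) = -8
P_2→P_3: (-9)(-3) − (-9)(-4) = -9
P_3→P_4: (-9)(6) − (-11)(-3) = -87
P_4→P_5: (-11)(11) − (6)(6) = -157
P_5→P_6: (6)(2) − (5)(11) = -43
P_6→P_7: (5)(-3) − (15)(2) = -45
P_7→P_1: (15)(0) − (2)(-3) = 6
Σ = -343
Area = |Σ|/2 = 171.5.

171.5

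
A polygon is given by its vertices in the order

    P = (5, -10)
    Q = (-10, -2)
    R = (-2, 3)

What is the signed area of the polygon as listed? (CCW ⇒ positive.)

Cross-terms: -110, -34, 5  ⇒  Σ = -139
Signed area = Σ/2 = -69.5 (negative ⇒ clockwise traversal).

-69.5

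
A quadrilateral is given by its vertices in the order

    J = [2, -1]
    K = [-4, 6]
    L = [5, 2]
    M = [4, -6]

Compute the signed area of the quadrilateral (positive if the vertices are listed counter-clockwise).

-30

Apply the shoelace (surveyor's) formula: 2A = Σ (x_i·y_{i+1} − x_{i+1}·y_i), indices taken mod 4.
Cross-terms: 8, -38, -38, 8  ⇒  Σ = -60
Signed area = Σ/2 = -30 (negative ⇒ clockwise traversal).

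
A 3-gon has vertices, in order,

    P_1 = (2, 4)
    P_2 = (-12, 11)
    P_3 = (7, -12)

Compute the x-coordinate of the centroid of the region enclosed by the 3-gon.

-1

Apply the shoelace formula. First the cross-terms c_i = x_i·y_{i+1} − x_{i+1}·y_i:
  70, 67, 52  ⇒  2A = 189, A = 94.5.
Then Σ (x_i + x_{i+1})·c_i = -567, so x̄ = -567 / (6·94.5) = -1.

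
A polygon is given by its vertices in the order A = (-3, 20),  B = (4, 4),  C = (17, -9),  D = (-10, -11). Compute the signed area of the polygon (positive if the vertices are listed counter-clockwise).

-353

Σ = (-92) + (-104) + (-277) + (-233) = -706
Signed area = Σ/2 = -353 (negative ⇒ clockwise traversal).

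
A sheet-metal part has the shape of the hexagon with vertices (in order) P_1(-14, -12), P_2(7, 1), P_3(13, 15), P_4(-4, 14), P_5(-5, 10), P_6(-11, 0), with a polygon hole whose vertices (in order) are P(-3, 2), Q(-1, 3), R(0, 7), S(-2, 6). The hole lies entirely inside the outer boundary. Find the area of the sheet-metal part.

331

Outer boundary:
Apply the surveyor's formula: 2A = Σ (x_i·y_{i+1} − x_{i+1}·y_i), indices taken mod 6.
Σ = (70) + (92) + (242) + (30) + (110) + (132) = 676
Area = |Σ|/2 = 338.
Hole:
Apply the surveyor's formula: 2A = Σ (x_i·y_{i+1} − x_{i+1}·y_i), indices taken mod 4.
Σ = (-7) + (-7) + (14) + (14) = 14
Area = |Σ|/2 = 7.
Net area = 338 − 7 = 331.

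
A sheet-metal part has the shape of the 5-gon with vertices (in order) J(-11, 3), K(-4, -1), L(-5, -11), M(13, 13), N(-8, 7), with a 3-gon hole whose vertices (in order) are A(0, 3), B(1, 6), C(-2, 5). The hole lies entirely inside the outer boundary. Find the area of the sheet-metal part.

Outer boundary:
Apply the shoelace (surveyor's) formula: 2A = Σ (x_i·y_{i+1} − x_{i+1}·y_i), indices taken mod 5.
Σ = (23) + (39) + (78) + (195) + (53) = 388
Area = |Σ|/2 = 194.
Hole:
Apply the surveyor's formula: 2A = Σ (x_i·y_{i+1} − x_{i+1}·y_i), indices taken mod 3.
Cross-terms: -3, 17, -6  ⇒  Σ = 8
Area = |Σ|/2 = 4.
Net area = 194 − 4 = 190.

190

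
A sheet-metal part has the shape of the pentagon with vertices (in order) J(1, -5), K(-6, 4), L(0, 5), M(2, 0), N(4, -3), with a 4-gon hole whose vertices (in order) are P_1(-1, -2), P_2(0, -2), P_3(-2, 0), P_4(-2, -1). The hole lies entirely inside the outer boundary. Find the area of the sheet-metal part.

Outer boundary:
Cross-terms: -26, -30, -10, -6, -17  ⇒  Σ = -89
Area = |Σ|/2 = 44.5.
Hole:
Cross-terms: 2, -4, 2, 3  ⇒  Σ = 3
Area = |Σ|/2 = 1.5.
Net area = 44.5 − 1.5 = 43.

43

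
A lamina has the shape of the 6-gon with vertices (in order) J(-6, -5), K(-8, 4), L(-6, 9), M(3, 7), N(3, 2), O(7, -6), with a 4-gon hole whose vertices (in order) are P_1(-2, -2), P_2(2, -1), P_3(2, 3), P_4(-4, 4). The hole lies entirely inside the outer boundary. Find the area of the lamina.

Outer boundary:
Σ = (-64) + (-48) + (-69) + (-15) + (-32) + (-71) = -299
Area = |Σ|/2 = 149.5.
Hole:
Apply Gauss's area formula: 2A = Σ (x_i·y_{i+1} − x_{i+1}·y_i), indices taken mod 4.
P_1→P_2: (-2)(-1) − (2)(-2) = 6
P_2→P_3: (2)(3) − (2)(-1) = 8
P_3→P_4: (2)(4) − (-4)(3) = 20
P_4→P_1: (-4)(-2) − (-2)(4) = 16
Σ = 50
Area = |Σ|/2 = 25.
Net area = 149.5 − 25 = 124.5.

124.5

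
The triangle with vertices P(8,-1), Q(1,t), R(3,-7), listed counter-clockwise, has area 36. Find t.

5

Write out the shoelace sum; only the two edges meeting at Q involve t:
2·Area = [(8·t − 1·(-1)) + (1·(-7) − 3·t)] + 53
       = 5·t + 47 = 72
⇒ t = 5.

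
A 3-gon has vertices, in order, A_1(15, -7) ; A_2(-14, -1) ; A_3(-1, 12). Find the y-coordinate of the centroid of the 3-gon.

4/3

Apply the surveyor's formula. First the cross-terms c_i = x_i·y_{i+1} − x_{i+1}·y_i:
  -113, -169, -173  ⇒  2A = -455, A = -227.5.
Then Σ (y_i + y_{i+1})·c_i = -1820, so ȳ = -1820 / (6·(-227.5)) = 4/3.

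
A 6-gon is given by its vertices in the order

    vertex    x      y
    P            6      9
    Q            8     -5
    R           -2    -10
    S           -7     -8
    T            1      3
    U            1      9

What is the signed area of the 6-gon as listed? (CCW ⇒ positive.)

-149

Σ = (-102) + (-90) + (-54) + (-13) + (6) + (-45) = -298
Signed area = Σ/2 = -149 (negative ⇒ clockwise traversal).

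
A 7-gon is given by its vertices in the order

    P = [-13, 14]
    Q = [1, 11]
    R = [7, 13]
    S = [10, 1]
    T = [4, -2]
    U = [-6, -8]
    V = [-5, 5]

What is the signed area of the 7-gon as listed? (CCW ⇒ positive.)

-243.5

Apply the shoelace (surveyor's) formula: 2A = Σ (x_i·y_{i+1} − x_{i+1}·y_i), indices taken mod 7.
P→Q: (-13)(11) − (1)(14) = -157
Q→R: (1)(13) − (7)(11) = -64
R→S: (7)(1) − (10)(13) = -123
S→T: (10)(-2) − (4)(1) = -24
T→U: (4)(-8) − (-6)(-2) = -44
U→V: (-6)(5) − (-5)(-8) = -70
V→P: (-5)(14) − (-13)(5) = -5
Σ = -487
Signed area = Σ/2 = -243.5 (negative ⇒ clockwise traversal).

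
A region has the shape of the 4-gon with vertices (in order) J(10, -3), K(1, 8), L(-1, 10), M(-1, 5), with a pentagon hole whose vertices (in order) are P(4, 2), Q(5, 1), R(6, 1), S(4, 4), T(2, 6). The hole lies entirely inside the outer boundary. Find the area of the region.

25

Outer boundary:
Apply the surveyor's formula: 2A = Σ (x_i·y_{i+1} − x_{i+1}·y_i), indices taken mod 4.
Σ = (83) + (18) + (5) + (-47) = 59
Area = |Σ|/2 = 29.5.
Hole:
Σ = (-6) + (-1) + (20) + (16) + (-20) = 9
Area = |Σ|/2 = 4.5.
Net area = 29.5 − 4.5 = 25.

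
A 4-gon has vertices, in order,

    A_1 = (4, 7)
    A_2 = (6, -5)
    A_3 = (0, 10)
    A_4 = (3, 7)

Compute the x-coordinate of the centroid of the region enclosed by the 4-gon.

133/39

Apply the shoelace formula. First the cross-terms c_i = x_i·y_{i+1} − x_{i+1}·y_i:
  -62, 60, -30, -7  ⇒  2A = -39, A = -19.5.
Then Σ (x_i + x_{i+1})·c_i = -399, so x̄ = -399 / (6·(-19.5)) = 133/39.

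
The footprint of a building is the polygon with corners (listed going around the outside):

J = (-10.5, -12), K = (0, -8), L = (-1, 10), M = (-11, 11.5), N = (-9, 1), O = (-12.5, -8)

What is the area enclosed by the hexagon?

Apply the shoelace (surveyor's) formula: 2A = Σ (x_i·y_{i+1} − x_{i+1}·y_i), indices taken mod 6.
Σ = (84) + (-8) + (98.5) + (92.5) + (84.5) + (66) = 417.5
Area = |Σ|/2 = 208.75.

208.75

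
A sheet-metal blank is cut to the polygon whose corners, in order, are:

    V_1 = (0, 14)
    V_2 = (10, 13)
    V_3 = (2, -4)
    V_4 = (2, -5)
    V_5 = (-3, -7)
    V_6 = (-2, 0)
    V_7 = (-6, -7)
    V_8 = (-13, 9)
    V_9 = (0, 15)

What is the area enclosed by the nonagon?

288.5

Apply the shoelace formula: 2A = Σ (x_i·y_{i+1} − x_{i+1}·y_i), indices taken mod 9.
V_1→V_2: (0)(13) − (10)(14) = -140
V_2→V_3: (10)(-4) − (2)(13) = -66
V_3→V_4: (2)(-5) − (2)(-4) = -2
V_4→V_5: (2)(-7) − (-3)(-5) = -29
V_5→V_6: (-3)(0) − (-2)(-7) = -14
V_6→V_7: (-2)(-7) − (-6)(0) = 14
V_7→V_8: (-6)(9) − (-13)(-7) = -145
V_8→V_9: (-13)(15) − (0)(9) = -195
V_9→V_1: (0)(14) − (0)(15) = 0
Σ = -577
Area = |Σ|/2 = 288.5.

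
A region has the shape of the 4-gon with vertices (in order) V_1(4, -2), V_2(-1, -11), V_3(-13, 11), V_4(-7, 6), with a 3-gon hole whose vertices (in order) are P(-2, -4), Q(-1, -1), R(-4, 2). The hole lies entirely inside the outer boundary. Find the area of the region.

99.5

Outer boundary:
Apply Gauss's area formula: 2A = Σ (x_i·y_{i+1} − x_{i+1}·y_i), indices taken mod 4.
Cross-terms: -46, -154, -1, -10  ⇒  Σ = -211
Area = |Σ|/2 = 105.5.
Hole:
Cross-terms: -2, -6, 20  ⇒  Σ = 12
Area = |Σ|/2 = 6.
Net area = 105.5 − 6 = 99.5.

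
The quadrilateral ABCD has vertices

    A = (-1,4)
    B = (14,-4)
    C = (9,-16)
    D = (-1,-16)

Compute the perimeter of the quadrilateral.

60

|AB| = √((15)² + (-8)²) = √289 = 17
|BC| = √((-5)² + (-12)²) = √169 = 13
|CD| = √((-10)² + (0)²) = √100 = 10
|DA| = √((0)² + (20)²) = √400 = 20
Perimeter = 17 + 13 + 10 + 20 = 60.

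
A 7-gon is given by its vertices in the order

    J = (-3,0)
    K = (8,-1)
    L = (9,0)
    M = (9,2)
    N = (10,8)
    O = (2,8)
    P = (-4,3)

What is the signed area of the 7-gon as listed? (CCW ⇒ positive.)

96.5

J→K: (-3)(-1) − (8)(0) = 3
K→L: (8)(0) − (9)(-1) = 9
L→M: (9)(2) − (9)(0) = 18
M→N: (9)(8) − (10)(2) = 52
N→O: (10)(8) − (2)(8) = 64
O→P: (2)(3) − (-4)(8) = 38
P→J: (-4)(0) − (-3)(3) = 9
Σ = 193
Signed area = Σ/2 = 96.5 (positive ⇒ counter-clockwise traversal).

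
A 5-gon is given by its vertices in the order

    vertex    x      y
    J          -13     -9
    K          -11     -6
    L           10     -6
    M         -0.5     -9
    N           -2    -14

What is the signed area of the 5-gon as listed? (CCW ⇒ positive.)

-81.5

Σ = (-21) + (126) + (-93) + (-11) + (-164) = -163
Signed area = Σ/2 = -81.5 (negative ⇒ clockwise traversal).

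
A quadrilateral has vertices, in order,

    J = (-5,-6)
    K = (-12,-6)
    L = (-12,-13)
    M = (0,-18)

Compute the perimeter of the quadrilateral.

|JK| = √((-7)² + (0)²) = √49 = 7
|KL| = √((0)² + (-7)²) = √49 = 7
|LM| = √((12)² + (-5)²) = √169 = 13
|MJ| = √((-5)² + (12)²) = √169 = 13
Perimeter = 7 + 7 + 13 + 13 = 40.

40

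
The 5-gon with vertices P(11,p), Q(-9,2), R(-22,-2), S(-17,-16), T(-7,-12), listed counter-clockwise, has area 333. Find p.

Write out the shoelace sum; only the two edges meeting at P involve p:
2·Area = [((-7)·p − 11·(-12)) + (11·2 − (-9)·p)] + 472
       = 2·p + 626 = 666
⇒ p = 20.

20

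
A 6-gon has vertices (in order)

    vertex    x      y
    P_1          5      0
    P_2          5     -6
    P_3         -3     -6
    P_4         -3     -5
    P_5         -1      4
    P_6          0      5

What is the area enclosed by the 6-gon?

Cross-terms: -30, -48, -3, -17, -5, -25  ⇒  Σ = -128
Area = |Σ|/2 = 64.

64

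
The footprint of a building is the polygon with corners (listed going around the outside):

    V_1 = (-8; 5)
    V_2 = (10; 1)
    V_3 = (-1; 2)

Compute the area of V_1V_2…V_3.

13

Σ = (-58) + (21) + (11) = -26
Area = |Σ|/2 = 13.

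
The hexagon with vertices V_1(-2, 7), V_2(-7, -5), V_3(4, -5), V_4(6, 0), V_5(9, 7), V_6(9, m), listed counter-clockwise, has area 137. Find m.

The doubled signed area Σ (x_i y_{i+1} − x_{i+1} y_i) is linear in m.
With m=0 it equals 186; the coefficient of m is 11 (from the two edges through V_6).
So 11·m + 186 = 2·137 = 274 ⇒ m = 8.

8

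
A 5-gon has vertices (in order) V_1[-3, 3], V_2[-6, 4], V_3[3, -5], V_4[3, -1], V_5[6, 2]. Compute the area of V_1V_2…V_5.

36

Cross-terms: 6, 18, 12, 12, 24  ⇒  Σ = 72
Area = |Σ|/2 = 36.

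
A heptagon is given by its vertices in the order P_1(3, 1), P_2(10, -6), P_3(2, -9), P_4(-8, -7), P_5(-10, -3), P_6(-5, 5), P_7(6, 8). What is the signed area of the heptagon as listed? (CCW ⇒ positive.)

Cross-terms: -28, -78, -86, -46, -65, -70, -18  ⇒  Σ = -391
Signed area = Σ/2 = -195.5 (negative ⇒ clockwise traversal).

-195.5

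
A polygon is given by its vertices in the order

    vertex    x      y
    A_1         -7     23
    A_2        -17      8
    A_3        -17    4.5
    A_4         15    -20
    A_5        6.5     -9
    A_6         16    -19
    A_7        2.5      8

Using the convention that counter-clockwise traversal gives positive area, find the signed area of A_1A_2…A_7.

485.75

A_1→A_2: (-7)(8) − (-17)(23) = 335
A_2→A_3: (-17)(4.5) − (-17)(8) = 59.5
A_3→A_4: (-17)(-20) − (15)(4.5) = 272.5
A_4→A_5: (15)(-9) − (6.5)(-20) = -5
A_5→A_6: (6.5)(-19) − (16)(-9) = 20.5
A_6→A_7: (16)(8) − (2.5)(-19) = 175.5
A_7→A_1: (2.5)(23) − (-7)(8) = 113.5
Σ = 971.5
Signed area = Σ/2 = 485.75 (positive ⇒ counter-clockwise traversal).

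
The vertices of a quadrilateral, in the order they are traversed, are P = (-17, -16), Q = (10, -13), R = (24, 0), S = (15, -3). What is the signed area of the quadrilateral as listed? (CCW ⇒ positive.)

165

Apply the shoelace (surveyor's) formula: 2A = Σ (x_i·y_{i+1} − x_{i+1}·y_i), indices taken mod 4.
P→Q: (-17)(-13) − (10)(-16) = 381
Q→R: (10)(0) − (24)(-13) = 312
R→S: (24)(-3) − (15)(0) = -72
S→P: (15)(-16) − (-17)(-3) = -291
Σ = 330
Signed area = Σ/2 = 165 (positive ⇒ counter-clockwise traversal).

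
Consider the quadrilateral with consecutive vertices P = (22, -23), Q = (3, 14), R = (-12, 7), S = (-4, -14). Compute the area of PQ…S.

581

Σ = (377) + (189) + (196) + (400) = 1162
Area = |Σ|/2 = 581.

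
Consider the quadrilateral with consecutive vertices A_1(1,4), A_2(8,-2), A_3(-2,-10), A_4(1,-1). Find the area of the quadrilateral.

Σ = (-34) + (-84) + (12) + (5) = -101
Area = |Σ|/2 = 50.5.

50.5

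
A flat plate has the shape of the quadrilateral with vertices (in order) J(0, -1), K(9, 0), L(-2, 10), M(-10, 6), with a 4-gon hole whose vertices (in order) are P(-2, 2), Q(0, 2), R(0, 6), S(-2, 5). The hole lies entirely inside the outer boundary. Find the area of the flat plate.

Outer boundary:
Σ = (9) + (90) + (88) + (10) = 197
Area = |Σ|/2 = 98.5.
Hole:
Apply the shoelace formula: 2A = Σ (x_i·y_{i+1} − x_{i+1}·y_i), indices taken mod 4.
P→Q: (-2)(2) − (0)(2) = -4
Q→R: (0)(6) − (0)(2) = 0
R→S: (0)(5) − (-2)(6) = 12
S→P: (-2)(2) − (-2)(5) = 6
Σ = 14
Area = |Σ|/2 = 7.
Net area = 98.5 − 7 = 91.5.

91.5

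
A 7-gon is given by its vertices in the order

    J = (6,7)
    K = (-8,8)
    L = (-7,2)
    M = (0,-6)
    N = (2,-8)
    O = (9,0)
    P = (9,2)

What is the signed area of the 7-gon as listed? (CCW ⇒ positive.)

169.5

J→K: (6)(8) − (-8)(7) = 104
K→L: (-8)(2) − (-7)(8) = 40
L→M: (-7)(-6) − (0)(2) = 42
M→N: (0)(-8) − (2)(-6) = 12
N→O: (2)(0) − (9)(-8) = 72
O→P: (9)(2) − (9)(0) = 18
P→J: (9)(7) − (6)(2) = 51
Σ = 339
Signed area = Σ/2 = 169.5 (positive ⇒ counter-clockwise traversal).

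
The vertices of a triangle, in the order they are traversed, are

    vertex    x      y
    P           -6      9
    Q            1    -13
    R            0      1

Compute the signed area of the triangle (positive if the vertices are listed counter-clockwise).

Apply the surveyor's formula: 2A = Σ (x_i·y_{i+1} − x_{i+1}·y_i), indices taken mod 3.
Σ = (69) + (1) + (6) = 76
Signed area = Σ/2 = 38 (positive ⇒ counter-clockwise traversal).

38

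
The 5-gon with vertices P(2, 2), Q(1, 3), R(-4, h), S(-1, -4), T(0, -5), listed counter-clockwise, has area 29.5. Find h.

Write out the shoelace sum; only the two edges meeting at R involve h:
2·Area = [(1·h − (-4)·3) + ((-4)·(-4) − (-1)·h)] + 19
       = 2·h + 47 = 59
⇒ h = 6.

6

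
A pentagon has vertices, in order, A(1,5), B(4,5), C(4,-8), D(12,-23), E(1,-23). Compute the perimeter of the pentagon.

72

|AB| = √((3)² + (0)²) = √9 = 3
|BC| = √((0)² + (-13)²) = √169 = 13
|CD| = √((8)² + (-15)²) = √289 = 17
|DE| = √((-11)² + (0)²) = √121 = 11
|EA| = √((0)² + (28)²) = √784 = 28
Perimeter = 3 + 13 + 17 + 11 + 28 = 72.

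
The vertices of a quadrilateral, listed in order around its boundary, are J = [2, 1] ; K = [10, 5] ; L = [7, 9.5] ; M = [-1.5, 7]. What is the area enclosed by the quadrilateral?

Apply the shoelace (surveyor's) formula: 2A = Σ (x_i·y_{i+1} − x_{i+1}·y_i), indices taken mod 4.
Σ = (0) + (60) + (63.25) + (-15.5) = 107.75
Area = |Σ|/2 = 53.875.

53.875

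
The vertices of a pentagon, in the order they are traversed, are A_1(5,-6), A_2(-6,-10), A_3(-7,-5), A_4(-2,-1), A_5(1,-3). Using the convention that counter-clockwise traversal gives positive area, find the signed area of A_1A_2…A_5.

Apply Gauss's area formula: 2A = Σ (x_i·y_{i+1} − x_{i+1}·y_i), indices taken mod 5.
A_1→A_2: (5)(-10) − (-6)(-6) = -86
A_2→A_3: (-6)(-5) − (-7)(-10) = -40
A_3→A_4: (-7)(-1) − (-2)(-5) = -3
A_4→A_5: (-2)(-3) − (1)(-1) = 7
A_5→A_1: (1)(-6) − (5)(-3) = 9
Σ = -113
Signed area = Σ/2 = -56.5 (negative ⇒ clockwise traversal).

-56.5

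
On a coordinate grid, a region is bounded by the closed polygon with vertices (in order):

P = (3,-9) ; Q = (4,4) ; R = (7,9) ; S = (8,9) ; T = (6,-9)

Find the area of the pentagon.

Σ = (48) + (8) + (-9) + (-126) + (-27) = -106
Area = |Σ|/2 = 53.

53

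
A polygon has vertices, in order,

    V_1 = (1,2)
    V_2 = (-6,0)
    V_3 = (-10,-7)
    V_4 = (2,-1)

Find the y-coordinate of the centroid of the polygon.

Apply Gauss's area formula. First the cross-terms c_i = x_i·y_{i+1} − x_{i+1}·y_i:
  12, 42, 24, 5  ⇒  2A = 83, A = 41.5.
Then Σ (y_i + y_{i+1})·c_i = -457, so ȳ = -457 / (6·41.5) = -457/249.

-457/249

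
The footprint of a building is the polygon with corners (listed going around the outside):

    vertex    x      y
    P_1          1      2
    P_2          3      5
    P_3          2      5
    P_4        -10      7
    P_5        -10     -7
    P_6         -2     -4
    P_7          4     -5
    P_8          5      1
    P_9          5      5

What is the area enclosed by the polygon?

Cross-terms: -1, 5, 64, 140, 26, 26, 29, 20, 5  ⇒  Σ = 314
Area = |Σ|/2 = 157.

157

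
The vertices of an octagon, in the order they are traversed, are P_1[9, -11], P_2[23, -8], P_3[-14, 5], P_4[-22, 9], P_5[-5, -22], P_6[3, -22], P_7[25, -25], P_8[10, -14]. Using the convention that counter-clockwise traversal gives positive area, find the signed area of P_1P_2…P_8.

632

Apply the shoelace formula: 2A = Σ (x_i·y_{i+1} − x_{i+1}·y_i), indices taken mod 8.
Cross-terms: 181, 3, -16, 529, 176, 475, -100, 16  ⇒  Σ = 1264
Signed area = Σ/2 = 632 (positive ⇒ counter-clockwise traversal).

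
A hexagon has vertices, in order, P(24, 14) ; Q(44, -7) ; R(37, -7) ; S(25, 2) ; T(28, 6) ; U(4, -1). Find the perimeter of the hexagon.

|PQ| = √((20)² + (-21)²) = √841 = 29
|QR| = √((-7)² + (0)²) = √49 = 7
|RS| = √((-12)² + (9)²) = √225 = 15
|ST| = √((3)² + (4)²) = √25 = 5
|TU| = √((-24)² + (-7)²) = √625 = 25
|UP| = √((20)² + (15)²) = √625 = 25
Perimeter = 29 + 7 + 15 + 5 + 25 + 25 = 106.

106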